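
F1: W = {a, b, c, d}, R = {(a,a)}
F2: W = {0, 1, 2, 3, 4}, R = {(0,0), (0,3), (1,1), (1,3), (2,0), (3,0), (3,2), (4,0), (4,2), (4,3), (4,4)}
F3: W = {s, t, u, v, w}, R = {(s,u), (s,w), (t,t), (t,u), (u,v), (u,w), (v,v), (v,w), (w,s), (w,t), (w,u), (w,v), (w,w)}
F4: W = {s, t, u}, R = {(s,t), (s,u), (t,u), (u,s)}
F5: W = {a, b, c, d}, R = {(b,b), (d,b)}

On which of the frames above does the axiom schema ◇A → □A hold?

The schema corresponds to partial functionality: ∀x ∀y ∀z (Rxy ∧ Rxz → y = z).
F1: holds.
F2: fails — 0 sees both 0 and 3.
F3: fails — s sees both u and w.
F4: fails — s sees both t and u.
F5: holds.
Valid on: F1, F5.

F1, F5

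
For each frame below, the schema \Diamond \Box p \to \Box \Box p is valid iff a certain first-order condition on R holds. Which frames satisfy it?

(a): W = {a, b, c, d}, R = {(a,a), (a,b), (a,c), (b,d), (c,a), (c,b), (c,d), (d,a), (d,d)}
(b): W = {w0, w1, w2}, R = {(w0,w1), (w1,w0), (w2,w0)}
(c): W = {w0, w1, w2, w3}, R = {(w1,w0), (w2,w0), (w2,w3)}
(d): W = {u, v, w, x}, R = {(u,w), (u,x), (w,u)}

Frame correspondent (Sahlqvist): \forall x \forall y \forall z ((xRy \wedge x R^2 z) \to \exists w (yRw \wedge z = w)) — i.e. a generalized confluence (Geach) condition.
(a): fails — aRa, aR²d but no w with aRw and d=w.
(b): condition met.
(c): condition met.
(d): fails — uRx, uR²u but no t with xRt and u=t.

(b), (c)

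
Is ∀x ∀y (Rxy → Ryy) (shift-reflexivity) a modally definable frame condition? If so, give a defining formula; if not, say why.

This is a Sahlqvist condition; the T□ axiom □(□p → p) defines it.
Suppose □(□p→p) is valid. Take Rxy and set V(p)={w : Ryw}. Then at y, □p holds; since □(□p→p) at x, □p→p at y, so p at y, i.e. Ryy.

Definable; □(□p → p) defines it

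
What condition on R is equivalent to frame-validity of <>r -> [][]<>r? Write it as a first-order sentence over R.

This is a Sahlqvist (Geach-type) schema ◇^1□^0r → □^2◇^1r.
Minimal-valuation argument: fix x; take any y with xR^1y and any z with xR^2z. Set V(r) to the set of worlds R-reachable from y in exactly 0 steps. Then □^0r holds at y, so the antecedent holds at x; validity forces ◇^1r at z, giving a w with zR^1w and yR^0w.
First-order correspondent: forall x forall y forall z ((xRy & x R^2 z) -> exists w (y = w & zRw)).

forall x forall y forall z ((xRy & x R^2 z) -> exists w (y = w & zRw))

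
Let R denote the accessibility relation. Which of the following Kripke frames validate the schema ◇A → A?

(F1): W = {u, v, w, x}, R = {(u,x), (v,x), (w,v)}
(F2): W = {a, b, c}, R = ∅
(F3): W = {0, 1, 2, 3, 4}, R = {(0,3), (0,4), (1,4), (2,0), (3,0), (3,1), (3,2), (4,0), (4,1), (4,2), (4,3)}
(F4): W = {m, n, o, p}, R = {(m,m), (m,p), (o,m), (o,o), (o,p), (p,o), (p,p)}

Frame correspondent (Sahlqvist): ∀x ∀y (xRy → ∃w (y = w ∧ x = w)) — i.e. a generalized confluence (Geach) condition.
(F1): fails — uRx but x ≠ u.
(F2): satisfies the condition.
(F3): fails — 0R3 but 3 ≠ 0.
(F4): fails — mRp but p ≠ m.
Valid on: (F2).

(F2)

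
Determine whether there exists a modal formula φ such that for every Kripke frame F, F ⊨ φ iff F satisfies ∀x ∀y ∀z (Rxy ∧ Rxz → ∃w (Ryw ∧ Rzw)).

Definable; ◇□p → □◇p defines it

This is a Sahlqvist condition; the .2 axiom ◇□p → □◇p defines it.
Suppose ◇□p→□◇p is valid. Take Rxy, Rxz and set V(p)={w : Ryw}. Then □p at y so ◇□p at x, so □◇p at x, so ◇p at z, giving w with Rzw and Ryw.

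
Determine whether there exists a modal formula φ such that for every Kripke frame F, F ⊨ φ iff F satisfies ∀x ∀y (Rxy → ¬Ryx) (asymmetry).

No

Any modally definable frame class is closed under surjective bounded morphisms.
The 4-cycle (worlds w0,w1,w2,w3 with w0→w1→w2→w3→w0) is asymmetric. Mapping every world to a single reflexive point • is a surjective bounded morphism, and the reflexive point is not asymmetric (R•• but asymmetry requires ¬R••).
So the class is not modally definable.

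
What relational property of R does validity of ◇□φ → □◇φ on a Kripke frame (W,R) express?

Convergence

Suppose ◇□φ→□◇φ is valid. Take Rxy, Rxz and set V(φ)={w : Ryw}. Then □φ at y so ◇□φ at x, so □◇φ at x, so ◇φ at z, giving w with Rzw and Ryw.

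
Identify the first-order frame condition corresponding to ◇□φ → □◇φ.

Suppose ◇□φ→□◇φ is valid. Take Rxy, Rxz and set V(φ)={w : Ryw}. Then □φ at y so ◇□φ at x, so □◇φ at x, so ◇φ at z, giving w with Rzw and Ryw.
Conversely, any frame satisfying ∀x ∀y ∀z (Rxy ∧ Rxz → ∃w (Ryw ∧ Rzw)) validates the schema.
So the correspondent is convergence.

convergence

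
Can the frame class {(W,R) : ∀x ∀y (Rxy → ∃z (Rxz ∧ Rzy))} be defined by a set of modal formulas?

Yes: it is density, defined by the C4 schema □□r → □r.
Suppose □□r→□r is valid. Take Rxy and set V(r)={w : xR²w}. Then □□r at x, so □r at x, so r at y, i.e. ∃z(Rxz∧Rzy).

Definable; □□r → □r defines it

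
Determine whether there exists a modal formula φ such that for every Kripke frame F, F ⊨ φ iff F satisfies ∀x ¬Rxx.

No — not modally definable

Modal frame validity is preserved under surjective bounded morphisms.
The 2-cycle (worlds 0,1 with 0→1→0) is irreflexive, and the map sending every world to a single reflexive point • is a surjective bounded morphism (forth: every edge maps to (•,•); back: every world has a successor). So any modal formula valid on the 2-cycle is also valid on the reflexive point, which is not irreflexive.
So the class is not modally definable.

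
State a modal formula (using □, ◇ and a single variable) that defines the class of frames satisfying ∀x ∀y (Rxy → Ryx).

q → □◇q

A defining formula is q → □◇q (the B axiom).
Suppose q→□◇q is valid. Take Rxy and set V(q)={x}. Then q at x, so □◇q at x, so ◇q at y, so some z with Ryz has q; z=x, i.e. Ryx.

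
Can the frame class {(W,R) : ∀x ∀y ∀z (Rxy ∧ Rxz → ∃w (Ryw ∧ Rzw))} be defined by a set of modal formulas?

Yes — defined by ◇□q → □◇q

The condition is convergence. A defining modal formula is ◇□q → □◇q.
Suppose ◇□q→□◇q is valid. Take Rxy, Rxz and set V(q)={w : Ryw}. Then □q at y so ◇□q at x, so □◇q at x, so ◇q at z, giving w with Rzw and Ryw.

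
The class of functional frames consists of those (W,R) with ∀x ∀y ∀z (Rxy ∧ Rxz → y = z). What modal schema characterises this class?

The condition is partial functionality. The CD schema ◇ψ → □ψ defines it.
Suppose ◇ψ→□ψ is valid. Take Rxy, Rxz and set V(ψ)={y}. Then ◇ψ at x, so □ψ at x, so ψ at z, i.e. z=y.

◇ψ → □ψ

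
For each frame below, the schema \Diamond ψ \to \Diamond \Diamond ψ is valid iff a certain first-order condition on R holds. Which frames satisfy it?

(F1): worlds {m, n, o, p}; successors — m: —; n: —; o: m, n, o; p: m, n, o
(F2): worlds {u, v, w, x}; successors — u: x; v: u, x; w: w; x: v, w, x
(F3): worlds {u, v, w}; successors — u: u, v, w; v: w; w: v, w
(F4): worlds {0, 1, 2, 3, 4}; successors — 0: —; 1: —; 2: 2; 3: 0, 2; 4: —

Frame correspondent (Sahlqvist): \forall x \forall y (xRy \to \exists w (y = w \wedge x R^2 w)) — i.e. a generalized confluence (Geach) condition.
(F1): condition met.
(F2): fails — vRu but no t with u=t and vR²t.
(F3): condition met.
(F4): fails — 3R0 but no w with 0=w and 3R²w.
Valid on: (F1), (F3).

(F1), (F3)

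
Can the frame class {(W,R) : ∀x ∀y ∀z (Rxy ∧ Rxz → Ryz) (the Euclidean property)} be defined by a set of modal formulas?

The condition is the Euclidean property. A defining modal formula is ◇r → □◇r.

Yes — defined by ◇r → □◇r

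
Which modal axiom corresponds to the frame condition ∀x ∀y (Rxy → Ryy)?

A defining formula is □(□ψ → ψ) (the T□ axiom).
Suppose □(□ψ→ψ) is valid. Take Rxy and set V(ψ)={w : Ryw}. Then at y, □ψ holds; since □(□ψ→ψ) at x, □ψ→ψ at y, so ψ at y, i.e. Ryy.

□(□ψ → ψ)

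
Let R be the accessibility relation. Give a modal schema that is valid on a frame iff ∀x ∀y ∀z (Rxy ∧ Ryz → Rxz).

□s → □□s

A defining formula is □s → □□s (the 4 axiom).
Suppose □s→□□s is valid. Take Rxy, Ryz and set V(s)={w : Rxw}. Then □s at x, so □□s at x, so □s at y, so s at z, i.e. Rxz.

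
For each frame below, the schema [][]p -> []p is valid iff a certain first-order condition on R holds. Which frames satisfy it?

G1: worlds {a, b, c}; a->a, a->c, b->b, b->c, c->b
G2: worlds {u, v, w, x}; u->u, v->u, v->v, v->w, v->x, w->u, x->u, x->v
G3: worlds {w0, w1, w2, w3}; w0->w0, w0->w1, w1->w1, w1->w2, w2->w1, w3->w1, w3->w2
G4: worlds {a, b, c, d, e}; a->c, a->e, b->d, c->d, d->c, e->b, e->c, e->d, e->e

Frame correspondent (Sahlqvist): forall x forall y (Rxy -> exists z (Rxz & Rzy)) — i.e. density.
G1: ✓.
G2: ✓.
G3: ✓.
G4: fails — Rcd but no z with Rcz and Rzd.

G1, G2, G3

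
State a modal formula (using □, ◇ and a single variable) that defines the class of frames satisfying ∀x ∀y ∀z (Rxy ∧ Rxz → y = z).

The condition is partial functionality. The CD schema ◇ψ → □ψ defines it.
Suppose ◇ψ→□ψ is valid. Take Rxy, Rxz and set V(ψ)={y}. Then ◇ψ at x, so □ψ at x, so ψ at z, i.e. z=y.

◇ψ → □ψ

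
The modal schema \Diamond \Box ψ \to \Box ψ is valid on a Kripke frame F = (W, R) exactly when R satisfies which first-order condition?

The Euclidean property

Equivalently (dual form): ◇ψ → □◇ψ.
Suppose ◇ψ→□◇ψ is valid. Take Rxy, Rxz and set V(ψ)={y}. Then ◇ψ at x, so □◇ψ at x, so ◇ψ at z, so some w with Rzw has ψ; w=y, i.e. Rzy. By symmetry of the argument, Ryz.
Conversely, any frame satisfying \forall x \forall y \forall z (Rxy \wedge Rxz \to Ryz) validates the schema.
So the correspondent is the Euclidean property.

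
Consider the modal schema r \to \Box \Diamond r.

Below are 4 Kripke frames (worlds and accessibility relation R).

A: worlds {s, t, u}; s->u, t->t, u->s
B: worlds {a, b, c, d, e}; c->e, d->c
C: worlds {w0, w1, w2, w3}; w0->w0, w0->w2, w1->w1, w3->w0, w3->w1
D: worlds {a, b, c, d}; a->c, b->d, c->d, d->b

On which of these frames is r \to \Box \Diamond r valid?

This is the axiom for symmetry; its first-order frame correspondent is \forall x \forall y (Rxy \to Ryx).
A: holds.
B: fails — Rdc but not Rcd.
C: fails — Rw3w1 but not Rw1w3.
D: fails — Rac but not Rca.
Valid on: A.

A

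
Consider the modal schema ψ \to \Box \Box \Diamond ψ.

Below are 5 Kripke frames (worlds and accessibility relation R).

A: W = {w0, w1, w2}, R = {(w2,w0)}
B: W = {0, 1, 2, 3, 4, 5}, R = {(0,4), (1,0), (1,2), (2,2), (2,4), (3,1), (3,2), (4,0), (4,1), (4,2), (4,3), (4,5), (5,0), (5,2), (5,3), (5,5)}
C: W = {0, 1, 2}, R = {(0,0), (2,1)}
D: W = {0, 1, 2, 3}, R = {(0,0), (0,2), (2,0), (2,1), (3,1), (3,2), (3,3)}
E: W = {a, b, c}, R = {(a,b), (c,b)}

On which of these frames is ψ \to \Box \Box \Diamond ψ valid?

The schema corresponds to a generalized confluence (Geach) condition: \forall x \forall z (x R^2 z \to \exists w (x = w \wedge zRw)).
A: holds.
B: fails — 0R²0 but no w with 0=w and 0Rw.
C: holds.
D: fails — 0R²1 but no w with 0=w and 1Rw.
E: holds.
Valid on: A, C, E.

A, C, E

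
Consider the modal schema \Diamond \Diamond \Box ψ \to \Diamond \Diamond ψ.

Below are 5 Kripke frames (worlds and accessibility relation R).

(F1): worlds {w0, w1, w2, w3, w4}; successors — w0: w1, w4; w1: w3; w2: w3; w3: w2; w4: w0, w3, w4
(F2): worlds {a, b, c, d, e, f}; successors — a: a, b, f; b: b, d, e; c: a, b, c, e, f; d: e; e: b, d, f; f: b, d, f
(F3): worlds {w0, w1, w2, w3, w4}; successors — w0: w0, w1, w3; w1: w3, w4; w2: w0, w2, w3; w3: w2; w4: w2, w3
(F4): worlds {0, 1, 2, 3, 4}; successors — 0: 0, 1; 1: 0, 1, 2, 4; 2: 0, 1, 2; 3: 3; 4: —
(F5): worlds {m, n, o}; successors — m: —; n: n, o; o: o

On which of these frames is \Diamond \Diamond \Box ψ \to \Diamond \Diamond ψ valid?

(F3), (F5)

Frame correspondent (Sahlqvist): \forall x \forall y (x R^2 y \to \exists w (yRw \wedge x R^2 w)) — i.e. a generalized confluence (Geach) condition.
(F1): fails — w0R²w3 but no w with w3Rw and w0R²w.
(F2): fails — dR²d but no w with dRw and dR²w.
(F3): satisfies the condition.
(F4): fails — 0R²4 but no w with 4Rw and 0R²w.
(F5): satisfies the condition.
Valid on: (F3), (F5).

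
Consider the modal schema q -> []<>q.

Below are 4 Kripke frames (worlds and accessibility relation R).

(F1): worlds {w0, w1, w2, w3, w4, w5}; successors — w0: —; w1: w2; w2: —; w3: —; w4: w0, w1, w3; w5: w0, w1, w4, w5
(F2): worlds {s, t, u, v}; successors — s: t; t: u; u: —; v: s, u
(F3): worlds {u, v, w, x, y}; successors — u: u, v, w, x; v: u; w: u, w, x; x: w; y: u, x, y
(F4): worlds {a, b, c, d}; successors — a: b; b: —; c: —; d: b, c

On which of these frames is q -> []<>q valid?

none

This is the axiom for symmetry; its first-order frame correspondent is forall x forall y (Rxy -> Ryx).
(F1): fails — Rw1w2 but not Rw2w1.
(F2): fails — Rtu but not Rut.
(F3): fails — Ryx but not Rxy.
(F4): fails — Rdb but not Rbd.
Valid on no frame.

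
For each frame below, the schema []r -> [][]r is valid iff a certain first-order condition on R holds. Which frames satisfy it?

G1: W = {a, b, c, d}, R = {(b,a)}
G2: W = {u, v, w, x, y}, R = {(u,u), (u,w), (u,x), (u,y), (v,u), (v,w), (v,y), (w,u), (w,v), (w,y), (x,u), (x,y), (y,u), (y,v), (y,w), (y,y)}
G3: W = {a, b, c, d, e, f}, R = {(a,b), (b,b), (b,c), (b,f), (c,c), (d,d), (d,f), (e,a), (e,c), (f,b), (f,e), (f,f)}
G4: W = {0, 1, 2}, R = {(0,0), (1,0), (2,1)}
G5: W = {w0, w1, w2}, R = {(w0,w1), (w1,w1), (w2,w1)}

G1, G5

The schema corresponds to transitivity: forall x forall y forall z (Rxy & Ryz -> Rxz).
G1: holds.
G2: fails — Ruw and Rwv but not Ruv.
G3: fails — Rbf and Rfe but not Rbe.
G4: fails — R21 and R10 but not R20.
G5: holds.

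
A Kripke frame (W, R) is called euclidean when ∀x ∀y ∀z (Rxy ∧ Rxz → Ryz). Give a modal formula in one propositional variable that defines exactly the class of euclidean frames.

This is the Euclidean property; the standard corresponding axiom is 5: ◇q → □◇q.
Suppose ◇q→□◇q is valid. Take Rxy, Rxz and set V(q)={y}. Then ◇q at x, so □◇q at x, so ◇q at z, so some w with Rzw has q; w=y, i.e. Rzy. By symmetry of the argument, Ryz.

◇q → □◇q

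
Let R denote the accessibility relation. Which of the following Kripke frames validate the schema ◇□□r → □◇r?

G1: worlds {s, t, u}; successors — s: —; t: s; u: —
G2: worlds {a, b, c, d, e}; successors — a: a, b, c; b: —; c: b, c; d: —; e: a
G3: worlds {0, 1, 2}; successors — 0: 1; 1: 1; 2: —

G3

This is the axiom for a generalized confluence (Geach) condition; its first-order frame correspondent is ∀x ∀y ∀z ((xRy ∧ xRz) → ∃w (yR²w ∧ zRw)).
G1: fails — tRs, tRs but no w with sR²w and sRw.
G2: fails — aRa, aRb but no w with aR²w and bRw.
G3: satisfies the condition.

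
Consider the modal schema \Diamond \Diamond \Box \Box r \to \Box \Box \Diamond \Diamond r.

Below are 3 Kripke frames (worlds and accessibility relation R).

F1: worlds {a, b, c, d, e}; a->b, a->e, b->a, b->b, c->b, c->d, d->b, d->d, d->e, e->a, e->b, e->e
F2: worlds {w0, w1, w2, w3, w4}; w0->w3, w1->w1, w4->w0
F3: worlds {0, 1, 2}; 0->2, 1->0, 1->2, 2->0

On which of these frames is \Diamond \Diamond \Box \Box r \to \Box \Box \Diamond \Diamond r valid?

The schema corresponds to a generalized confluence (Geach) condition: \forall x \forall y \forall z ((x R^2 y \wedge x R^2 z) \to \exists w (y R^2 w \wedge z R^2 w)).
F1: holds.
F2: fails — w4R²w3, w4R²w3 but no w with w3R²w and w3R²w.
F3: fails — 1R²0, 1R²2 but no w with 0R²w and 2R²w.
Valid on: F1.

F1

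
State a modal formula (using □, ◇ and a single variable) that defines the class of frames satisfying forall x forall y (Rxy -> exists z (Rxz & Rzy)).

A defining formula is □□q → □q (the C4 axiom).
Suppose □□q→□q is valid. Take Rxy and set V(q)={w : xR²w}. Then □□q at x, so □q at x, so q at y, i.e. ∃z(Rxz∧Rzy).

□□q → □q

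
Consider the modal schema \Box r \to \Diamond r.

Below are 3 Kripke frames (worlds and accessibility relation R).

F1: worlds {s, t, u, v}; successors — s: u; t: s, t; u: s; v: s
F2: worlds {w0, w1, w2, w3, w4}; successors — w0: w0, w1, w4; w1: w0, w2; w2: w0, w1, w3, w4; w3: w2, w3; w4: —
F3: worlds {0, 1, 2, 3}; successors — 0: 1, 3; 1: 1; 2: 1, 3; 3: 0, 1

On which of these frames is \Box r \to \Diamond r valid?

The schema corresponds to seriality: \forall x \exists y Rxy.
F1: condition met.
F2: fails — world w4 has no successor.
F3: condition met.

F1, F3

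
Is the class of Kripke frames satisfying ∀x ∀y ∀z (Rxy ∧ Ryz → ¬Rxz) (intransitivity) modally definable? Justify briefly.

Not modally definable

If a class were modally definable it would be closed under surjective bounded morphisms (Goldblatt–Thomason).
The 3-cycle (worlds 0,1,2 with 0→1→2→0) is intransitive. Mapping every world to a single reflexive point • is a surjective bounded morphism; the reflexive point is not intransitive (R••∧R•• but R••).
So no modal formula (or set of formulas) defines exactly the intransitive frames.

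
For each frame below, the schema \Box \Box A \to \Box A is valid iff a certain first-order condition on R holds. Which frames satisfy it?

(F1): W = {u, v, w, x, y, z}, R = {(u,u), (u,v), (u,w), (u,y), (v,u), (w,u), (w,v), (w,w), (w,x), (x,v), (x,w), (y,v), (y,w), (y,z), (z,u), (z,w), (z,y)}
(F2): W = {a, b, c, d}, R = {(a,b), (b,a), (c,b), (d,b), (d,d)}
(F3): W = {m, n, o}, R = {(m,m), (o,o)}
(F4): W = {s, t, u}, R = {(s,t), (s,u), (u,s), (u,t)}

(F3)

Frame correspondent (Sahlqvist): \forall x \forall y (Rxy \to \exists z (Rxz \wedge Rzy)) — i.e. density.
(F1): fails — Ryz but no t with Ryt and Rtz.
(F2): fails — Rab but no z with Raz and Rzb.
(F3): holds.
(F4): fails — Rsu but no z with Rsz and Rzu.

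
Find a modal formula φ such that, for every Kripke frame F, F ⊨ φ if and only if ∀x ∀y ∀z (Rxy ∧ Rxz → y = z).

◇p → □p

This is partial functionality; the standard corresponding axiom is CD: ◇p → □p.
Suppose ◇p→□p is valid. Take Rxy, Rxz and set V(p)={y}. Then ◇p at x, so □p at x, so p at z, i.e. z=y.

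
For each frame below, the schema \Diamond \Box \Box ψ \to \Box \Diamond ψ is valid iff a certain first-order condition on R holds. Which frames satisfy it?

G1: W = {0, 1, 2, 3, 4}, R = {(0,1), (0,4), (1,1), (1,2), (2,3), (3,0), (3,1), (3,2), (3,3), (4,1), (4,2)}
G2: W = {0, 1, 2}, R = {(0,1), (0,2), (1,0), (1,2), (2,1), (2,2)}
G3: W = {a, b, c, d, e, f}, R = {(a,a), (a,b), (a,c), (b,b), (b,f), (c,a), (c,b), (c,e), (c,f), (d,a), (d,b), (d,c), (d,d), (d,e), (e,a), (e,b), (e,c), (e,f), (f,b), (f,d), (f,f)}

This is the axiom for a generalized confluence (Geach) condition; its first-order frame correspondent is \forall x \forall y \forall z ((xRy \wedge xRz) \to \exists w (y R^2 w \wedge zRw)).
G1: fails — 3R0, 3R2 but no w with 0R²w and 2Rw.
G2: holds.
G3: holds.

G2, G3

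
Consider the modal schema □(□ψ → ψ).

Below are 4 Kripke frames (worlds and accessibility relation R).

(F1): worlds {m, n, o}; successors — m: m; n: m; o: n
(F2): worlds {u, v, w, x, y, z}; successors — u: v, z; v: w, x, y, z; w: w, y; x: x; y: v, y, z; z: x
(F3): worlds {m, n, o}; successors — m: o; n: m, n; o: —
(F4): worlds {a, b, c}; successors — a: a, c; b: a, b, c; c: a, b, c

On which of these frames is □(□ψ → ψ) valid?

(F4)

Frame correspondent (Sahlqvist): ∀x ∀y (Rxy → Ryy) — i.e. shift-reflexivity.
(F1): fails — Ron but not Rnn.
(F2): fails — Ruv but not Rvv.
(F3): fails — Rnm but not Rmm.
(F4): satisfies the condition.
Valid on: (F4).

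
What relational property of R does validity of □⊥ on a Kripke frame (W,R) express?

emptiness of R

□⊥ is valid iff no world has any successor (otherwise □⊥ fails at any world with one).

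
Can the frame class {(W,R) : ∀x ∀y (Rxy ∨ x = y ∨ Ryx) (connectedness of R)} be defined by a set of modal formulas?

Modal frame validity is preserved under disjoint unions.
Take 2 disjoint single-world reflexive frames: each is trivially connected, but their disjoint union has 2 worlds with no edge between distinct components, so it is not connected.
Hence connectedness of R is not modally definable.

No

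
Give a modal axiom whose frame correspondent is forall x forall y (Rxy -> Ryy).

□(□p → p)

A defining formula is □(□p → p) (the T□ axiom).
Suppose □(□p→p) is valid. Take Rxy and set V(p)={w : Ryw}. Then at y, □p holds; since □(□p→p) at x, □p→p at y, so p at y, i.e. Ryy.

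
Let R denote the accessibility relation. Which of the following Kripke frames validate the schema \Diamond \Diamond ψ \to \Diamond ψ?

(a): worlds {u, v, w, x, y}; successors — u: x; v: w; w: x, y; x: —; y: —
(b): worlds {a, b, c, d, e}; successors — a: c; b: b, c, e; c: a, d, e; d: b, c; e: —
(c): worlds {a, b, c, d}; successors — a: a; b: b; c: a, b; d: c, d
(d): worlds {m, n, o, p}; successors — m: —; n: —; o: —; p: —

(d)

Frame correspondent (Sahlqvist): \forall x \forall y \forall z (Rxy \wedge Ryz \to Rxz) — i.e. transitivity.
(a): fails — Rvw and Rwy but not Rvy.
(b): fails — Rbc and Rcd but not Rbd.
(c): fails — Rdc and Rcb but not Rdb.
(d): condition met.
Valid on: (d).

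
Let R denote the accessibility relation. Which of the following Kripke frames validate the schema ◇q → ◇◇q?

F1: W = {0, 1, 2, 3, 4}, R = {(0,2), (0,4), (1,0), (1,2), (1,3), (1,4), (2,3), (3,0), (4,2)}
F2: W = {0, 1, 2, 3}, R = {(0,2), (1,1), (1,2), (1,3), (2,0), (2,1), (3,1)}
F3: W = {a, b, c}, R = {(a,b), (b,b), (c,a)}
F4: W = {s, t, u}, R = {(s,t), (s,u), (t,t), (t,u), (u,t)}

Frame correspondent (Sahlqvist): ∀x ∀y (xRy → ∃w (y = w ∧ xR²w)) — i.e. a generalized confluence (Geach) condition.
F1: fails — 0R4 but no w with 4=w and 0R²w.
F2: fails — 0R2 but no w with 2=w and 0R²w.
F3: fails — cRa but no w with a=w and cR²w.
F4: condition met.
Valid on: F4.

F4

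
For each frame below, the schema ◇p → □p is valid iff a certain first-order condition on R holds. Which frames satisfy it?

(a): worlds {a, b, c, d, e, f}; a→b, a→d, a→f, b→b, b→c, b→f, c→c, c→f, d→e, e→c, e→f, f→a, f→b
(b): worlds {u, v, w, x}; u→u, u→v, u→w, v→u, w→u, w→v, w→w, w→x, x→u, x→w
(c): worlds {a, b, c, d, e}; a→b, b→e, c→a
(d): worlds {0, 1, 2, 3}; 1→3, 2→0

Frame correspondent (Sahlqvist): ∀x ∀y ∀z (Rxy ∧ Rxz → y = z) — i.e. partial functionality.
(a): fails — a sees both b and d.
(b): fails — u sees both u and v.
(c): ✓.
(d): ✓.

(c), (d)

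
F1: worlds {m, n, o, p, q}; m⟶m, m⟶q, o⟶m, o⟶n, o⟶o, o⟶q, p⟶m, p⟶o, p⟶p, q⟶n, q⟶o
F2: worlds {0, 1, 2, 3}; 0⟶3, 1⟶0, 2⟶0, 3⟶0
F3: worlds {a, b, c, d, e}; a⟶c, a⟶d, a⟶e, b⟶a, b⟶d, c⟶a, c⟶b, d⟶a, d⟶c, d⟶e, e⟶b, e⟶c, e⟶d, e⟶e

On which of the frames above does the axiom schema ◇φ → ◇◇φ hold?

F1

This is the axiom for a generalized confluence (Geach) condition; its first-order frame correspondent is ∀x ∀y (xRy → ∃w (y = w ∧ xR²w)).
F1: condition met.
F2: fails — 0R3 but no w with 3=w and 0R²w.
F3: fails — cRb but no w with b=w and cR²w.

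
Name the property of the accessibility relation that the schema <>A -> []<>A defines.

the Euclidean property

Suppose ◇A→□◇A is valid. Take Rxy, Rxz and set V(A)={y}. Then ◇A at x, so □◇A at x, so ◇A at z, so some w with Rzw has A; w=y, i.e. Rzy. By symmetry of the argument, Ryz.
The converse is a direct semantic check.
Frame condition: forall x forall y forall z (Rxy & Rxz -> Ryz).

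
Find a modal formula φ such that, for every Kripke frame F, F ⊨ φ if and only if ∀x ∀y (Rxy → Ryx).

r → □◇r

The condition is symmetry. The B schema r → □◇r defines it.
Suppose r→□◇r is valid. Take Rxy and set V(r)={x}. Then r at x, so □◇r at x, so ◇r at y, so some z with Ryz has r; z=x, i.e. Ryx.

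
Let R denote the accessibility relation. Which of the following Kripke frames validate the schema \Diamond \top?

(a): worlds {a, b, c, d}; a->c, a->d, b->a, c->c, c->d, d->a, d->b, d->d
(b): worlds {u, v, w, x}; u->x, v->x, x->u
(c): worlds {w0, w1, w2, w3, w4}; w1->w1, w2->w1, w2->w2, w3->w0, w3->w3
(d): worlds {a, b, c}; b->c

(a)

Frame correspondent (Sahlqvist): \forall x \exists y Rxy — i.e. seriality.
(a): satisfies the condition.
(b): fails — world w has no successor.
(c): fails — world w0 has no successor.
(d): fails — world a has no successor.
Valid on: (a).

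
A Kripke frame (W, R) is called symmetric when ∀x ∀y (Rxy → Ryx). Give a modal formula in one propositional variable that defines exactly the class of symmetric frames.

This is symmetry; the standard corresponding axiom is B: p → □◇p.
Suppose p→□◇p is valid. Take Rxy and set V(p)={x}. Then p at x, so □◇p at x, so ◇p at y, so some z with Ryz has p; z=x, i.e. Ryx.

p → □◇p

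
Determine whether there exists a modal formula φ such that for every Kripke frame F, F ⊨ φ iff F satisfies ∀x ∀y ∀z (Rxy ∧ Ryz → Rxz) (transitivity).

This is a Sahlqvist condition; the 4 axiom □r → □□r defines it.
Suppose □r→□□r is valid. Take Rxy, Ryz and set V(r)={w : Rxw}. Then □r at x, so □□r at x, so □r at y, so r at z, i.e. Rxz.

Definable; □r → □□r defines it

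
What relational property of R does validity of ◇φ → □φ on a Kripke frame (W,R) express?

Suppose ◇φ→□φ is valid. Take Rxy, Rxz and set V(φ)={y}. Then ◇φ at x, so □φ at x, so φ at z, i.e. z=y.

partial functionality: ∀x ∀y ∀z (Rxy ∧ Rxz → y = z)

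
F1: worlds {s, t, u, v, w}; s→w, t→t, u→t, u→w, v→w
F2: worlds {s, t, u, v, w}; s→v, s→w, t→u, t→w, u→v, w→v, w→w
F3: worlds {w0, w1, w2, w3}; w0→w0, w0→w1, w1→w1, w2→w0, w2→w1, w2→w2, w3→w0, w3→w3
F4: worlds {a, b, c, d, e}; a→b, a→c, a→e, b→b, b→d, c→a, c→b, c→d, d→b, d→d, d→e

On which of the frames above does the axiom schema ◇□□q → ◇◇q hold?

Frame correspondent (Sahlqvist): ∀x ∀y (xRy → ∃w (yR²w ∧ xR²w)) — i.e. a generalized confluence (Geach) condition.
F1: fails — sRw but no w* with wR²w* and sR²w*.
F2: fails — sRv but no w* with vR²w* and sR²w*.
F3: satisfies the condition.
F4: fails — aRe but no w with eR²w and aR²w.
Valid on: F3.

F3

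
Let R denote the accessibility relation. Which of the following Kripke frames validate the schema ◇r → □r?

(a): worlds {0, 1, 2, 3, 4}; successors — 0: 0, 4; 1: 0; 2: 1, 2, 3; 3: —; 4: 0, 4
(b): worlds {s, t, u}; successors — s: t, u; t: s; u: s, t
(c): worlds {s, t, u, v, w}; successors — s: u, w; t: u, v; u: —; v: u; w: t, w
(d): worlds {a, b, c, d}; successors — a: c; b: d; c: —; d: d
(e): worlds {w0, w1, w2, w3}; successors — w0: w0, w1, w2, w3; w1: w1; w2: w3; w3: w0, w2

This is the axiom for partial functionality; its first-order frame correspondent is ∀x ∀y ∀z (Rxy ∧ Rxz → y = z).
(a): fails — 0 sees both 0 and 4.
(b): fails — s sees both t and u.
(c): fails — s sees both u and w.
(d): satisfies the condition.
(e): fails — w0 sees both w0 and w1.
Valid on: (d).

(d)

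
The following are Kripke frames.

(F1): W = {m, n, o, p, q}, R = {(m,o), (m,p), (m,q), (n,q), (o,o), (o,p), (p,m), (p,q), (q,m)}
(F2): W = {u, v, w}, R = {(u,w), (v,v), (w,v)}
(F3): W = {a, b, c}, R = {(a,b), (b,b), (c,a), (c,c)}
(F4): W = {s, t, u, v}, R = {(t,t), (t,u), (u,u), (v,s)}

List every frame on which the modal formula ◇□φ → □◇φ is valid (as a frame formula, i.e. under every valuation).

(F2)

The schema corresponds to convergence: ∀x ∀y ∀z (Rxy ∧ Rxz → ∃w (Ryw ∧ Rzw)).
(F1): fails — Rmo and Rmq but o and q have no common successor.
(F2): satisfies the condition.
(F3): fails — Rcc and Rca but c and a have no common successor.
(F4): fails — Rvs and Rvs but s and s have no common successor.
Valid on: (F2).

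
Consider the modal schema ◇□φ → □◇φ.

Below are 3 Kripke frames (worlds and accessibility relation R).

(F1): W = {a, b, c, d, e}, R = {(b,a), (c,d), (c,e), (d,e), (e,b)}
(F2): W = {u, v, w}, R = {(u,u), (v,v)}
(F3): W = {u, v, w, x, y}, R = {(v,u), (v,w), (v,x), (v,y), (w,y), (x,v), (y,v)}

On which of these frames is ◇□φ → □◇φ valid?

(F2)

Frame correspondent (Sahlqvist): ∀x ∀y ∀z (Rxy ∧ Rxz → ∃w (Ryw ∧ Rzw)) — i.e. convergence.
(F1): fails — Rba and Rba but a and a have no common successor.
(F2): condition met.
(F3): fails — Rvw and Rvu but w and u have no common successor.
Valid on: (F2).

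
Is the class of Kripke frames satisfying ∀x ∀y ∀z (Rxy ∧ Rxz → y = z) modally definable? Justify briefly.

Yes: it is partial functionality, defined by the CD schema ◇r → □r.
Suppose ◇r→□r is valid. Take Rxy, Rxz and set V(r)={y}. Then ◇r at x, so □r at x, so r at z, i.e. z=y.

Yes — defined by ◇r → □r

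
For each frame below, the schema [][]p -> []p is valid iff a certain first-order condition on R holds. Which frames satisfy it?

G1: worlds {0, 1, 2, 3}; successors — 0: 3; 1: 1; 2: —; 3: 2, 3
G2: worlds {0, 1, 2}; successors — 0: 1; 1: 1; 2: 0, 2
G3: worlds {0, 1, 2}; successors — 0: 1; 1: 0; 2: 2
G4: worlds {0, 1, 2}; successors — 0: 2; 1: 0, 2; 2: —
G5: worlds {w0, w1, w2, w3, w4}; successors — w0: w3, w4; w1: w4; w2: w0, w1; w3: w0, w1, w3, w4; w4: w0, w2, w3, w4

This is the axiom for density; its first-order frame correspondent is forall x forall y (Rxy -> exists z (Rxz & Rzy)).
G1: condition met.
G2: condition met.
G3: fails — R01 but no z with R0z and Rz1.
G4: fails — R10 but no z with R1z and Rz0.
G5: fails — Rw2w0 but no z with Rw2z and Rzw0.

G1, G2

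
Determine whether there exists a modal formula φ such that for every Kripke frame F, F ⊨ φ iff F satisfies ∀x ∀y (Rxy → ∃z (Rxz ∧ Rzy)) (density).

The condition is density. A defining modal formula is □□q → □q.

Definable; □□q → □q defines it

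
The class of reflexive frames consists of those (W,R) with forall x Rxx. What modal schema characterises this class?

□q → q

The condition is reflexivity. The T schema □q → q defines it.
Suppose □q→q is valid. At any x set V(q)={w : Rxw}. Then □q holds at x, so q holds at x, i.e. Rxx.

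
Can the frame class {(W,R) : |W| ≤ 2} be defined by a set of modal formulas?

No — not modally definable

Any modally definable frame class is closed under disjoint unions.
Any modal formula valid on each of 3 disjoint one-world frames is valid on their disjoint union (validity is preserved under disjoint unions). Each one-world frame has |W|=1≤2, but the union has |W|=3.
Hence having at most 2 worlds is not modally definable.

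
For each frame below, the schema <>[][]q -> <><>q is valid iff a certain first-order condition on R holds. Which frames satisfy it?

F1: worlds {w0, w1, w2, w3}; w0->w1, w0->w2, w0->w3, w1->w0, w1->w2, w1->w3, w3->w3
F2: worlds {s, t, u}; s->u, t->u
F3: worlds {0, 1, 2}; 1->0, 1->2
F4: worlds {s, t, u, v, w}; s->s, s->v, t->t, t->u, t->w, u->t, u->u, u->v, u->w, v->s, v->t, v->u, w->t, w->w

F4

The schema corresponds to a generalized confluence (Geach) condition: forall x forall y (xRy -> exists w (y R^2 w & x R^2 w)).
F1: fails — w0Rw2 but no w with w2R²w and w0R²w.
F2: fails — sRu but no w with uR²w and sR²w.
F3: fails — 1R0 but no w with 0R²w and 1R²w.
F4: satisfies the condition.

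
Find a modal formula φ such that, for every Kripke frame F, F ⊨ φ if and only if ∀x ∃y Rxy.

□ψ → ◇ψ

This is seriality; the standard corresponding axiom is D: □ψ → ◇ψ.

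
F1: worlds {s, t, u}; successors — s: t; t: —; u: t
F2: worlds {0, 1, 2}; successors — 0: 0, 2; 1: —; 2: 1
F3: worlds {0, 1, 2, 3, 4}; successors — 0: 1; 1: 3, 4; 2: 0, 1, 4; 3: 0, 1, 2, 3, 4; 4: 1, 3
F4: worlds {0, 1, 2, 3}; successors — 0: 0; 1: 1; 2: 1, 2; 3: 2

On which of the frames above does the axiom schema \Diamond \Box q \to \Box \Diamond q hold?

Frame correspondent (Sahlqvist): \forall x \forall y \forall z (Rxy \wedge Rxz \to \exists w (Ryw \wedge Rzw)) — i.e. convergence.
F1: fails — Rst and Rst but t and t have no common successor.
F2: fails — R00 and R02 but 0 and 2 have no common successor.
F3: fails — R20 and R21 but 0 and 1 have no common successor.
F4: condition met.

F4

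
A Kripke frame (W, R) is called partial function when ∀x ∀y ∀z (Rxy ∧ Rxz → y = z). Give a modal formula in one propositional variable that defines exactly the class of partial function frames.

◇ψ → □ψ

A defining formula is ◇ψ → □ψ (the CD axiom).
Suppose ◇ψ→□ψ is valid. Take Rxy, Rxz and set V(ψ)={y}. Then ◇ψ at x, so □ψ at x, so ψ at z, i.e. z=y.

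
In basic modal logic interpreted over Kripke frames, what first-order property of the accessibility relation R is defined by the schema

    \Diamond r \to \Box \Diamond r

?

This schema is the 5 axiom.
Its frame correspondent is the Euclidean property — \forall x \forall y \forall z (Rxy \wedge Rxz \to Ryz).

the Euclidean property: \forall x \forall y \forall z (Rxy \wedge Rxz \to Ryz)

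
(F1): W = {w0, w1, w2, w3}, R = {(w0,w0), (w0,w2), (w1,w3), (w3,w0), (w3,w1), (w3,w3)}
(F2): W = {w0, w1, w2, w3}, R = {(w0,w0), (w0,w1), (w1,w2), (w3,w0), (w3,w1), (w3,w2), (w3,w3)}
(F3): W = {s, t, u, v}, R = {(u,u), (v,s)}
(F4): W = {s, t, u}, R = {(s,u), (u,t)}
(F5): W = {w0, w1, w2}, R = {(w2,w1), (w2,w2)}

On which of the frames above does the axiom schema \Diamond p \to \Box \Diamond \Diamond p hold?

This is the axiom for a generalized confluence (Geach) condition; its first-order frame correspondent is \forall x \forall y \forall z ((xRy \wedge xRz) \to \exists w (y = w \wedge z R^2 w)).
(F1): fails — w0Rw0, w0Rw2 but no w with w0=w and w2R²w.
(F2): fails — w0Rw0, w0Rw1 but no w with w0=w and w1R²w.
(F3): fails — vRs, vRs but no w with s=w and sR²w.
(F4): fails — sRu, sRu but no w with u=w and uR²w.
(F5): fails — w2Rw1, w2Rw1 but no w with w1=w and w1R²w.

none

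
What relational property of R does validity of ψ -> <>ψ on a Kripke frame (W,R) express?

This is frame-equivalent to □ψ → ψ (substitute ¬ψ for ψ and contrapose).
Suppose □ψ→ψ is valid. At any x set V(ψ)={w : Rxw}. Then □ψ holds at x, so ψ holds at x, i.e. Rxx.

reflexivity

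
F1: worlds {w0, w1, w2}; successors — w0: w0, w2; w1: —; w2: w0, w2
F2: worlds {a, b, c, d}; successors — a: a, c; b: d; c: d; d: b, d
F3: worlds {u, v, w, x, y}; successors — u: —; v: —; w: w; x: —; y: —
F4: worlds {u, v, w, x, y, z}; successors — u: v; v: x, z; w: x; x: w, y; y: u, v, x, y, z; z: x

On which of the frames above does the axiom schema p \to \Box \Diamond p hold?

This is the axiom for symmetry; its first-order frame correspondent is \forall x \forall y (Rxy \to Ryx).
F1: condition met.
F2: fails — Rcd but not Rdc.
F3: condition met.
F4: fails — Ruv but not Rvu.

F1, F3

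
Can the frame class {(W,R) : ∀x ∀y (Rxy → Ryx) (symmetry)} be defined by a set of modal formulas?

Yes — defined by r → □◇r

The condition is symmetry. A defining modal formula is r → □◇r.
Suppose r→□◇r is valid. Take Rxy and set V(r)={x}. Then r at x, so □◇r at x, so ◇r at y, so some z with Ryz has r; z=x, i.e. Ryx.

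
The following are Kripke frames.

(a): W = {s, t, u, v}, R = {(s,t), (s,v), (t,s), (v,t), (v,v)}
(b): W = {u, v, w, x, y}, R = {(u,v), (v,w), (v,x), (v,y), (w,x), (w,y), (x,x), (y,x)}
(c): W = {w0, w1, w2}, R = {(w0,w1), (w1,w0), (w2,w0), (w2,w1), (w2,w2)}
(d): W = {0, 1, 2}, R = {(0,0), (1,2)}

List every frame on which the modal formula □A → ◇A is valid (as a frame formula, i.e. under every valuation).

The schema corresponds to seriality: ∀x ∃y Rxy.
(a): fails — world u has no successor.
(b): holds.
(c): holds.
(d): fails — world 2 has no successor.

(b), (c)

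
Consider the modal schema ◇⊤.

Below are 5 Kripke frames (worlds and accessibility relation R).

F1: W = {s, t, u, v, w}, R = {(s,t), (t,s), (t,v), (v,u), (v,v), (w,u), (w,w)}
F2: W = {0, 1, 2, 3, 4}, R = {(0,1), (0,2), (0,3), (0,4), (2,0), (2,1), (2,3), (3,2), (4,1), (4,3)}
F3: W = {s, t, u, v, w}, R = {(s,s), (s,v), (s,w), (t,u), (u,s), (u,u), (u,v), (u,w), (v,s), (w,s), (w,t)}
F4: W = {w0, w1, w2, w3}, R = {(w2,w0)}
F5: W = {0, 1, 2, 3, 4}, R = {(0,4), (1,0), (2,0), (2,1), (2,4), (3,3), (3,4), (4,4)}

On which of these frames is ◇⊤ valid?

F3, F5

Frame correspondent (Sahlqvist): ∀x ∃y Rxy — i.e. seriality.
F1: fails — world u has no successor.
F2: fails — world 1 has no successor.
F3: ✓.
F4: fails — world w0 has no successor.
F5: ✓.
Valid on: F3, F5.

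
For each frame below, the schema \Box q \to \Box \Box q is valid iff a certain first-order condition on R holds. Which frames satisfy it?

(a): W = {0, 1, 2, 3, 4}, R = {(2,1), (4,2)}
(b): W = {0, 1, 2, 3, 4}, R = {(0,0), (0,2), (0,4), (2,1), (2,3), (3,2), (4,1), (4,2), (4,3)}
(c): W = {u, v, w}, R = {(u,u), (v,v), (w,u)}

(c)

The schema corresponds to transitivity: \forall x \forall y \forall z (Rxy \wedge Ryz \to Rxz).
(a): fails — R42 and R21 but not R41.
(b): fails — R32 and R23 but not R33.
(c): ✓.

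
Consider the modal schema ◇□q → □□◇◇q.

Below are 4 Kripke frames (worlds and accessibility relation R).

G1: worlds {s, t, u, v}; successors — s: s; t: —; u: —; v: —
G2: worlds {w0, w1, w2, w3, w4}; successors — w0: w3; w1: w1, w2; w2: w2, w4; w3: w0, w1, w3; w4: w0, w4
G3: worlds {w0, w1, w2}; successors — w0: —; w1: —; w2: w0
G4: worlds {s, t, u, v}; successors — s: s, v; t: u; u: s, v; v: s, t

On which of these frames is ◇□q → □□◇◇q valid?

G1, G3

This is the axiom for a generalized confluence (Geach) condition; its first-order frame correspondent is ∀x ∀y ∀z ((xRy ∧ xR²z) → ∃w (yRw ∧ zR²w)).
G1: satisfies the condition.
G2: fails — w1Rw1, w1R²w4 but no w with w1Rw and w4R²w.
G3: satisfies the condition.
G4: fails — vRt, vR²s but no w with tRw and sR²w.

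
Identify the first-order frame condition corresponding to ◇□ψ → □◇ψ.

convergence: ∀x ∀y ∀z (Rxy ∧ Rxz → ∃w (Ryw ∧ Rzw))

This is the .2 axiom.
Its frame correspondent is convergence — ∀x ∀y ∀z (Rxy ∧ Rxz → ∃w (Ryw ∧ Rzw)).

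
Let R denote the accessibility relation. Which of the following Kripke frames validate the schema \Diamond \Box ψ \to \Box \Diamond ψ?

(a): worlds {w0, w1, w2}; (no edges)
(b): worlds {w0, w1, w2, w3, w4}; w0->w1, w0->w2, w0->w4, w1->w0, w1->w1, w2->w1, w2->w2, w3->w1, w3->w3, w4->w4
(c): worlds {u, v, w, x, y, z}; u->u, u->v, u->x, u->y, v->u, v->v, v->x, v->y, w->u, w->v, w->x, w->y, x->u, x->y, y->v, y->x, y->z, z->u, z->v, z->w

(a)

Frame correspondent (Sahlqvist): \forall x \forall y \forall z (Rxy \wedge Rxz \to \exists w (Ryw \wedge Rzw)) — i.e. convergence.
(a): satisfies the condition.
(b): fails — Rw0w4 and Rw0w1 but w4 and w1 have no common successor.
(c): fails — Ruy and Rux but y and x have no common successor.
Valid on: (a).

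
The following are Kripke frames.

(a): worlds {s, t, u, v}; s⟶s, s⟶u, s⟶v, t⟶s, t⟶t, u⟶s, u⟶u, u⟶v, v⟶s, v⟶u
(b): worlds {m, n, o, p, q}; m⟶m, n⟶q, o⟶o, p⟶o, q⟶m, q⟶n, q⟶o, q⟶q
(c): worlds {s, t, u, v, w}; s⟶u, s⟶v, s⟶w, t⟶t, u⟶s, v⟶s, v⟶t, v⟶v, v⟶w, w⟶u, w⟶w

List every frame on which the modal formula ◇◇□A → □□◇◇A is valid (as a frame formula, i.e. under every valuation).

(a)

This is the axiom for a generalized confluence (Geach) condition; its first-order frame correspondent is ∀x ∀y ∀z ((xR²y ∧ xR²z) → ∃w (yRw ∧ zR²w)).
(a): satisfies the condition.
(b): fails — nR²m, nR²o but no w with mRw and oR²w.
(c): fails — sR²s, sR²t but no w* with sRw* and tR²w*.
Valid on: (a).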